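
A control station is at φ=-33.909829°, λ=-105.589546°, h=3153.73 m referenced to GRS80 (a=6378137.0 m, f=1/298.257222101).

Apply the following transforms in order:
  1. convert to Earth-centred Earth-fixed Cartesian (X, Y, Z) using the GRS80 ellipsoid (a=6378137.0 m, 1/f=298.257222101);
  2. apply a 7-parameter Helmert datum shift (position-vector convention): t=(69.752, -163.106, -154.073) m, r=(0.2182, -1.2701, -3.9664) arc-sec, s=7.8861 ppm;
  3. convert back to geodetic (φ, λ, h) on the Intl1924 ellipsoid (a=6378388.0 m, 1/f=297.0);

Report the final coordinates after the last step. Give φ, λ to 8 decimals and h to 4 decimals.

φ=-33.91119923°, λ=-105.58923191°, h=3182.2103 m

start: φ=-33.909829°, λ=-105.589546°, h=3153.730 m
→ ECEF (a=6378137.000, f=1/298.257222101): X=-1424736.5682, Y=-5106429.9178, Z=-3539909.6341
→ Helmert 7p (PV): X=-1424754.4499, Y=-5106602.1514, Z=-3540105.7982
→ geod (Bowring, a=6378388.000): φ=-33.91119923°, λ=-105.58923191°, h=3182.2103 m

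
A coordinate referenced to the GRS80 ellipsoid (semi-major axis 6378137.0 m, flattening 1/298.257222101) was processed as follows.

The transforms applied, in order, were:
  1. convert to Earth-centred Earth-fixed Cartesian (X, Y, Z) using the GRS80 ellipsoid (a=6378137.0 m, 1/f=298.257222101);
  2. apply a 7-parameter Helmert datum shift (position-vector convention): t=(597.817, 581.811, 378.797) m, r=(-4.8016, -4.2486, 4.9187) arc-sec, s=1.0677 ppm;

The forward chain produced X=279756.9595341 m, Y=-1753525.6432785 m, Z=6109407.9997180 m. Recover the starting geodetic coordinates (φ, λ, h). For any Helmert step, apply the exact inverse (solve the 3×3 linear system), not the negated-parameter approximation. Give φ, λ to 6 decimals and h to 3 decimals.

start: X=279756.9595, Y=-1753525.6433, Z=6109407.9997 m
→ Helmert⁻¹: X=279242.8430, Y=-1754254.4501, Z=6108976.0914
→ geod (Bowring, a=6378137.000): φ=73.88969600°, λ=-80.95551900°, h=3582.7870 m

φ=73.889696°, λ=-80.955519°, h=3582.787 m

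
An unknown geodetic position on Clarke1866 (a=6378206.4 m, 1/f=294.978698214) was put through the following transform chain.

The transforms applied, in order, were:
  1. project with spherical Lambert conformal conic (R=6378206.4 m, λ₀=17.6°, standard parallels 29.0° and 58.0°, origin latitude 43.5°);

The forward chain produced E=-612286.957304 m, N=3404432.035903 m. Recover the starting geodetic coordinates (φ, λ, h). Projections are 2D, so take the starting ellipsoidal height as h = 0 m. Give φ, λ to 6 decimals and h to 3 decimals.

start: E=-612286.9573, N=3404432.0359 m
→ lcc⁻¹: φ=72.95468000°, λ=1.18640300°

φ=72.954680°, λ=1.186403°, h=0.000 m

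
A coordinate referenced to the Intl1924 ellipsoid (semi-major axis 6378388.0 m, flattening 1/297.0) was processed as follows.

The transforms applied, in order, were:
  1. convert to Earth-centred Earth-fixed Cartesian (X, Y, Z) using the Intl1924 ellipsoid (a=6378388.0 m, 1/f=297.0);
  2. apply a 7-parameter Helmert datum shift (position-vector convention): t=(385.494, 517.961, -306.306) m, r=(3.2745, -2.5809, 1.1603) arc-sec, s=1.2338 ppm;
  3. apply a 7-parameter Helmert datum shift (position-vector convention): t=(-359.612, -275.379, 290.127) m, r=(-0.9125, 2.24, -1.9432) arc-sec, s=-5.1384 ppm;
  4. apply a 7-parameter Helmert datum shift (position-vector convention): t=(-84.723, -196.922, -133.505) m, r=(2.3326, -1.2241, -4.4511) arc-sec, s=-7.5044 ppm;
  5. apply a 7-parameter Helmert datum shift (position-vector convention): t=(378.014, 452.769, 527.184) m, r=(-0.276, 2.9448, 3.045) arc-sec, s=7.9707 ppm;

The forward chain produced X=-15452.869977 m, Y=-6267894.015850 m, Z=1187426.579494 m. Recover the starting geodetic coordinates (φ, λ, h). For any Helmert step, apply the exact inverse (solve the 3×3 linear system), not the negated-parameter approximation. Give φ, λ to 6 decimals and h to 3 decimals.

start: X=-15452.8700, Y=-6267894.0158, Z=1187426.5795 m
→ Helmert⁻¹: X=-15940.2389, Y=-6268298.1750, Z=1186881.3201
→ Helmert⁻¹: X=-15713.3264, Y=-6268135.2062, Z=1187094.7111
→ Helmert⁻¹: X=-15307.6324, Y=-6267897.4286, Z=1186782.7874
→ Helmert⁻¹: X=-15713.5138, Y=-6268388.7203, Z=1187187.3375
→ geod (Bowring, a=6378388.000): φ=10.79520900°, λ=-90.14362800°, h=2199.2520 m

φ=10.795209°, λ=-90.143628°, h=2199.252 m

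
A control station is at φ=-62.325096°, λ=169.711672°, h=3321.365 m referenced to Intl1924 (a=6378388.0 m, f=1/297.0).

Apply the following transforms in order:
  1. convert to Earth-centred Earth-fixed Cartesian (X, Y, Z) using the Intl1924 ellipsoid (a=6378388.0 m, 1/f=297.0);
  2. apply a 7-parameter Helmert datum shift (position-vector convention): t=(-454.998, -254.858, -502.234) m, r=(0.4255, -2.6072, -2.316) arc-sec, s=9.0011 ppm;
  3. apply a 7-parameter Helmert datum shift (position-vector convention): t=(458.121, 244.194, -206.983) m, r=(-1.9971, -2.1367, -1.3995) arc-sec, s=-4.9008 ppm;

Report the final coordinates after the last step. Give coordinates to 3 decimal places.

X=-2923939.197 m, Y=530779.433 m, Z=-5629302.855 m

start: φ=-62.325096°, λ=169.711672°, h=3321.365 m
→ ECEF (a=6378388.000, f=1/297.0): X=-2924069.3492, Y=530778.1359, Z=-5628499.2646
→ Helmert 7p (PV): X=-2924473.5620, Y=530572.4991, Z=-5629088.0271
→ Helmert 7p (PV): X=-2923939.1973, Y=530779.4335, Z=-5629302.8547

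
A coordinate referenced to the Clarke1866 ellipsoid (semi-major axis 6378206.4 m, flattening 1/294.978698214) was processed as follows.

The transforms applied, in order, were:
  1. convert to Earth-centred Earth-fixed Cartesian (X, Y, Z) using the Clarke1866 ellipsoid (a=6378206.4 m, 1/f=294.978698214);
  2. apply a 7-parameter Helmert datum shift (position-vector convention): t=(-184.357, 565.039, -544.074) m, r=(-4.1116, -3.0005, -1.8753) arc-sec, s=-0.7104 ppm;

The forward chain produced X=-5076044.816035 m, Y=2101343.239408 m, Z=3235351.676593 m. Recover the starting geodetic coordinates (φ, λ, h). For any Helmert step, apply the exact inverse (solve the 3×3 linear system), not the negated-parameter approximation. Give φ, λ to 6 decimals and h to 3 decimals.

start: X=-5076044.8160, Y=2101343.2394, Z=3235351.6766 m
→ Helmert⁻¹: X=-5075836.0898, Y=2100669.0394, Z=3236013.7606
→ geod (Bowring, a=6378206.400): φ=30.67178300°, λ=157.51745200°, h=3018.9110 m

φ=30.671783°, λ=157.517452°, h=3018.911 m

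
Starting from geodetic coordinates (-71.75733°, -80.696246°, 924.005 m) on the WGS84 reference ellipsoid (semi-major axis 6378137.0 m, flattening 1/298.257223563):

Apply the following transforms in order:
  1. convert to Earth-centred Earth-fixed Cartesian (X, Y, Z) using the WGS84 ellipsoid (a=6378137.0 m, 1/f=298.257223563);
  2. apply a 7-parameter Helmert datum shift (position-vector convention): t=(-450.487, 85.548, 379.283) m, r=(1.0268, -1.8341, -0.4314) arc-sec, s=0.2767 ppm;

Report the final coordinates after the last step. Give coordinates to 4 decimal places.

X=323416.5117 m, Y=-1976508.3737 m, Z=-6035771.0196 m

start: φ=-71.757330°, λ=-80.696246°, h=924.005 m
→ ECEF (a=6378137.000, f=1/298.257223563): X=323817.3700, Y=-1976622.7458, Z=-6036141.6720
→ Helmert 7p (PV): X=323416.5117, Y=-1976508.3737, Z=-6035771.0196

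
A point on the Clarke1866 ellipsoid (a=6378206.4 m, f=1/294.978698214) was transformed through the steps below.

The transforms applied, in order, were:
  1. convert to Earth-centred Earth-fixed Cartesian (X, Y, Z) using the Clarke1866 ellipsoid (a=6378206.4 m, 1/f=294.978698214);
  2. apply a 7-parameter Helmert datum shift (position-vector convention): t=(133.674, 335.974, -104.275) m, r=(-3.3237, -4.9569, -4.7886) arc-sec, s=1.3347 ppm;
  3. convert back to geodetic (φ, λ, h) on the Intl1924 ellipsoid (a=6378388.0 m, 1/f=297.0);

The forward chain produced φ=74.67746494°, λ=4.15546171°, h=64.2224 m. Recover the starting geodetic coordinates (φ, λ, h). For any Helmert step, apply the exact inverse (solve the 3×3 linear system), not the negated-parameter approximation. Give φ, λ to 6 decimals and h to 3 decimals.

φ=74.678446°, λ=4.142065°, h=432.280 m

start: φ=74.677465°, λ=4.155462°, h=64.222 m
→ ECEF (a=6378388.000, f=1/297.0): X=1686371.1059, Y=122521.4753, Z=6129560.0137
→ Helmert⁻¹: X=1686379.6513, Y=122125.7177, Z=6129617.5487
→ geod (Bowring, a=6378206.400): φ=74.67844600°, λ=4.14206500°, h=432.2800 m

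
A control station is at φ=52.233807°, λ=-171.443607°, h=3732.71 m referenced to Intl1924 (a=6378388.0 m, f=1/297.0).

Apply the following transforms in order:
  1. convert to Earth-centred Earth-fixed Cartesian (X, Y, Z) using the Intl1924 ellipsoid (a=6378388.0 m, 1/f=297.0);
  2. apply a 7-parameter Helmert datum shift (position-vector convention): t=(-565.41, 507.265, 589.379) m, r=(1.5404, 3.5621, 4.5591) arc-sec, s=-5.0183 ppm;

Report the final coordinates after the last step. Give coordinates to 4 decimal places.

start: φ=52.233807°, λ=-171.443607°, h=3732.710 m
→ ECEF (a=6378388.000, f=1/297.0): X=-3873306.6272, Y=-582767.5551, Z=5021828.1588
→ Helmert 7p (PV): X=-3873752.9946, Y=-582380.4806, Z=5022454.8746

X=-3873752.9946 m, Y=-582380.4806 m, Z=5022454.8746 m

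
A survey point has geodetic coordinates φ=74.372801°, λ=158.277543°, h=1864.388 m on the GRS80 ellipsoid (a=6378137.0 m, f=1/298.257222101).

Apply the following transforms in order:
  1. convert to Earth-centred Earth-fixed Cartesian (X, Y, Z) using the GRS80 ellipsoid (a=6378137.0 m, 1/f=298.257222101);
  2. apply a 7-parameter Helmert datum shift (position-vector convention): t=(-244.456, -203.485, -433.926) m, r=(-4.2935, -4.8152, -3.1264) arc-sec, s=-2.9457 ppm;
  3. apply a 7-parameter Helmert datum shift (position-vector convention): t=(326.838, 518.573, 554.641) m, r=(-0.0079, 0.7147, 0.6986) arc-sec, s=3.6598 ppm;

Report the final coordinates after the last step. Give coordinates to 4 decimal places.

start: φ=74.372801°, λ=158.277543°, h=1864.388 m
→ ECEF (a=6378137.000, f=1/298.257222101): X=-1601559.9765, Y=638065.3733, Z=6122072.7947
→ Helmert 7p (PV): X=-1601932.9613, Y=638011.7173, Z=6121570.1654
→ Helmert 7p (PV): X=-1601592.9359, Y=638527.4341, Z=6122152.7363

X=-1601592.9359 m, Y=638527.4341 m, Z=6122152.7363 m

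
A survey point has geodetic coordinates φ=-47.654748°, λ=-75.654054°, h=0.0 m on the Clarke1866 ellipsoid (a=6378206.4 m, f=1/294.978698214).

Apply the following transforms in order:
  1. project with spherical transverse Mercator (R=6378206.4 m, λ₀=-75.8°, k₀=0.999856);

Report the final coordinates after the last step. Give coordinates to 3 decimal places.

E=10942.218 m, N=-5304206.389 m

start: φ=-47.654748°, λ=-75.654054°, h=0.000 m
→ tm (R=6378206.4, λ₀=-75.8°): E=10942.2175, N=-5304206.3895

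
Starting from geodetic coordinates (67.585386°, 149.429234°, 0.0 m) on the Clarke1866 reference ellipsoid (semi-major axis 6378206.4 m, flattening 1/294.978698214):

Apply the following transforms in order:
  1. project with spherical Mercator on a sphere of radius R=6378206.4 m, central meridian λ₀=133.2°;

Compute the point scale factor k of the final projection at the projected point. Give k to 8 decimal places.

start: φ=67.585386°, λ=149.429234°, h=0.000 m
→ into merc (λ₀=133.2°): φ=67.58538600°, λ−λ₀=16.22923400°
scale k = 2.62256436

2.62256436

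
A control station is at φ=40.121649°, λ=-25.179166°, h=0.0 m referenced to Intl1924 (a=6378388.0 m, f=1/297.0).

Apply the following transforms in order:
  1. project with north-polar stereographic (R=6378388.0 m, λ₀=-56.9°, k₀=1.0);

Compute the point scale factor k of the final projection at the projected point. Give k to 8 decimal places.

1.21623976

start: φ=40.121649°, λ=-25.179166°, h=0.000 m
→ into stereo (λ₀=-56.9°): φ=40.12164900°, λ−λ₀=31.72083400°
scale k = 1.21623976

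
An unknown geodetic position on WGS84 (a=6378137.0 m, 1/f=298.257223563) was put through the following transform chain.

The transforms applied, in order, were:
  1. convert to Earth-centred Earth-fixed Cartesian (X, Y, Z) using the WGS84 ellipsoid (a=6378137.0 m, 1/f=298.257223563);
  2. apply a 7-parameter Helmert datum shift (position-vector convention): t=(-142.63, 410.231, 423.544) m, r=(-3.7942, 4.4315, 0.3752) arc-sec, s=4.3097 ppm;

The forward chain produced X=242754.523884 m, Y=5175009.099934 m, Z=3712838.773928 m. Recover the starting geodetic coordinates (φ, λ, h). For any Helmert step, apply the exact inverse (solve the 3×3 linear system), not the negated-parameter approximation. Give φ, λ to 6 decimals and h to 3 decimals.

φ=35.810412°, λ=87.313234°, h=2302.141 m

start: X=242754.5239, Y=5175009.0999, Z=3712838.7739 m
→ Helmert⁻¹: X=242825.7583, Y=5174507.8357, Z=3712499.6316
→ geod (Bowring, a=6378137.000): φ=35.81041200°, λ=87.31323400°, h=2302.1410 m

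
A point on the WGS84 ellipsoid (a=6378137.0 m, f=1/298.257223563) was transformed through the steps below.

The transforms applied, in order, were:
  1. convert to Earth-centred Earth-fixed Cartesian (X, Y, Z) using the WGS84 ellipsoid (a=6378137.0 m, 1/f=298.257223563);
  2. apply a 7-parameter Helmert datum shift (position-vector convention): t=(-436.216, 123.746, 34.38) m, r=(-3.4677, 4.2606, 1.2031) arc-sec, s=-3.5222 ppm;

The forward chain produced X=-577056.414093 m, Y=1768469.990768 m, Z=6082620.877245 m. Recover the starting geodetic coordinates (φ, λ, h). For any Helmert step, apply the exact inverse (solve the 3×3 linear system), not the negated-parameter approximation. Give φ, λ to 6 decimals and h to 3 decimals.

start: X=-577056.4141, Y=1768469.9908, Z=6082620.8772 m
→ Helmert⁻¹: X=-576737.5578, Y=1768253.5769, Z=6082625.7360
→ geod (Bowring, a=6378137.000): φ=73.10481300°, λ=108.06437100°, h=2062.9880 m

φ=73.104813°, λ=108.064371°, h=2062.988 m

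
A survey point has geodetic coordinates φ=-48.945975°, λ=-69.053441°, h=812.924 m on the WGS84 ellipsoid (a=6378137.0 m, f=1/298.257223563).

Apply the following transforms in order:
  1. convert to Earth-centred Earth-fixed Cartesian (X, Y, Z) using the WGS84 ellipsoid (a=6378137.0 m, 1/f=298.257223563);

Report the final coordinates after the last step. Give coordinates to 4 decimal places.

X=1500594.2337 m, Y=-3920106.4305 m, Z=-4787227.9750 m

start: φ=-48.945975°, λ=-69.053441°, h=812.924 m
→ ECEF (a=6378137.000, f=1/298.257223563): X=1500594.2337, Y=-3920106.4305, Z=-4787227.9750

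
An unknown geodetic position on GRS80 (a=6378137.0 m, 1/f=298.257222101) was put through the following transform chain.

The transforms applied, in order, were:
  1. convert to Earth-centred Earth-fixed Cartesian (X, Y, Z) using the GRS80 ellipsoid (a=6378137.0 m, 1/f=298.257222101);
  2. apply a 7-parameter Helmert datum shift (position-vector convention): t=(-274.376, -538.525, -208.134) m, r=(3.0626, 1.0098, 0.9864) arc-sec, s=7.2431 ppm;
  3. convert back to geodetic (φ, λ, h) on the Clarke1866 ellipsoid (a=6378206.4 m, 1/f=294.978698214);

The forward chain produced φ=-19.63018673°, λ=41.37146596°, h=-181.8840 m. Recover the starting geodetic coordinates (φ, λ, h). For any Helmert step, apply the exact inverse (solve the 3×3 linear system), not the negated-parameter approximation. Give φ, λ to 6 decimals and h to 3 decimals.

start: φ=-19.630187°, λ=41.371466°, h=-181.884 m
→ ECEF (a=6378206.400, f=1/294.978698214): X=4509871.2094, Y=3971996.3976, Z=-2128993.5055
→ Helmert⁻¹: X=4510142.3372, Y=3972452.9727, Z=-2128806.8552
→ geod (Bowring, a=6378137.000): φ=-19.62570900°, λ=41.37302400°, h=273.9310 m

φ=-19.625709°, λ=41.373024°, h=273.931 m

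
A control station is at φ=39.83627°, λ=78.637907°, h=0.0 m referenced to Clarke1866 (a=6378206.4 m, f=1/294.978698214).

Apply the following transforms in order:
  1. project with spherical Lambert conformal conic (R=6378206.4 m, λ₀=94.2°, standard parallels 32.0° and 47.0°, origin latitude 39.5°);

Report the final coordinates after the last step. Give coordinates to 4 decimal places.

E=-1312282.8283 m, N=151083.6639 m

start: φ=39.836270°, λ=78.637907°, h=0.000 m
→ lcc (R=6378206.4, λ₀=94.2°): E=-1312282.8283, N=151083.6639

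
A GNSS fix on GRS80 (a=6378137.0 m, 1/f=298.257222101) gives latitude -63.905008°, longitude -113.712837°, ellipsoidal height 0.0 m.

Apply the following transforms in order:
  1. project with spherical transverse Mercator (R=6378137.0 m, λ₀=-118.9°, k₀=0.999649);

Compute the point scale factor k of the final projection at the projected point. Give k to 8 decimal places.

1.00044039

start: φ=-63.905008°, λ=-113.712837°, h=0.000 m
→ into tm (λ₀=-118.9°): φ=-63.90500800°, λ−λ₀=5.18716300°
scale k = 1.00044039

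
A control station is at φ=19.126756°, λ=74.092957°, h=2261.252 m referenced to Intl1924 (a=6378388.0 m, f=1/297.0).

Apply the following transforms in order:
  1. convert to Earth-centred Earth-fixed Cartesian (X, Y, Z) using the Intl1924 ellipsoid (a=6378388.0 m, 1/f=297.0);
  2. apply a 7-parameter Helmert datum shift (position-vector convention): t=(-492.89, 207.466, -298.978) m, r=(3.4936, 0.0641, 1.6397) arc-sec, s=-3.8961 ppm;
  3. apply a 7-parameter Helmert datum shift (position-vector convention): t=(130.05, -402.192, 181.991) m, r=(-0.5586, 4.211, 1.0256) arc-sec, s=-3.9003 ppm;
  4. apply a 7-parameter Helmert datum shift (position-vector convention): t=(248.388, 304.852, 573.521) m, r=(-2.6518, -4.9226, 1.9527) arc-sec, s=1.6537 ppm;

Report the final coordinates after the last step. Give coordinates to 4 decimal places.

start: φ=19.126756°, λ=74.092957°, h=2261.252 m
→ ECEF (a=6378388.000, f=1/297.0): X=1652848.0575, Y=5799662.3062, Z=2077377.6031
→ Helmert 7p (PV): X=1652303.2692, Y=5799825.1301, Z=2077168.2489
→ Helmert 7p (PV): X=1652440.4430, Y=5799414.1580, Z=2077292.6990
→ Helmert 7p (PV): X=1652587.0851, Y=5799770.9504, Z=2077834.5324

X=1652587.0851 m, Y=5799770.9504 m, Z=2077834.5324 m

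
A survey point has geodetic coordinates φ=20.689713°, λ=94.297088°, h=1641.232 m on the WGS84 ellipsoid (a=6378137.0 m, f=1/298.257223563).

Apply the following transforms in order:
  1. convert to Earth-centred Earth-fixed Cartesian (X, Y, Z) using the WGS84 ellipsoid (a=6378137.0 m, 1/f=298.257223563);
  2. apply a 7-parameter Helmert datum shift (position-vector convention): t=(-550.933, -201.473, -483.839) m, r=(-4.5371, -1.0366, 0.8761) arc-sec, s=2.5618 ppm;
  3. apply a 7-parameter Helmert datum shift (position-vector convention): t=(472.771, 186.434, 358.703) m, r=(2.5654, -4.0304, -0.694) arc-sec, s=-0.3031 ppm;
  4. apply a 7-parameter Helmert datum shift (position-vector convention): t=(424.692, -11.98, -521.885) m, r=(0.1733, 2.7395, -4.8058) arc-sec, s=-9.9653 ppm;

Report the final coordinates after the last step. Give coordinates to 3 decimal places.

start: φ=20.689713°, λ=94.297088°, h=1641.232 m
→ ECEF (a=6378137.000, f=1/298.257223563): X=-447382.2368, Y=5954040.5064, Z=2239870.0081
→ Helmert 7p (PV): X=-447970.8621, Y=5953901.6556, Z=2239258.6905
→ Helmert 7p (PV): X=-447521.6778, Y=5954059.9416, Z=2239682.0126
→ Helmert 7p (PV): X=-446924.0568, Y=5953997.1727, Z=2239148.7546

X=-446924.057 m, Y=5953997.173 m, Z=2239148.755 m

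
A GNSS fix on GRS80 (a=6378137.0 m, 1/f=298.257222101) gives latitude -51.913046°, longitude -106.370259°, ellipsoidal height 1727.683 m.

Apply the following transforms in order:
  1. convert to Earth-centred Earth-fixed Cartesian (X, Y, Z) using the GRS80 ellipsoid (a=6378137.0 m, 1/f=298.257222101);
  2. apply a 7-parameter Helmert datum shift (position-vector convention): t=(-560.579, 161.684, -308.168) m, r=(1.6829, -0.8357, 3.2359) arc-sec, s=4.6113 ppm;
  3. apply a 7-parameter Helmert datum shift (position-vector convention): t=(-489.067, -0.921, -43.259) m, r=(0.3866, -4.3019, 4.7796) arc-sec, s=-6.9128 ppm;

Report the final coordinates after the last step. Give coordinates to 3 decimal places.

start: φ=-51.913046°, λ=-106.370259°, h=1727.683 m
→ ECEF (a=6378137.000, f=1/298.257222101): X=-1111490.7579, Y=-3783771.9253, Z=-4998200.8117
→ Helmert 7p (PV): X=-1111976.8512, Y=-3783604.3465, Z=-4998567.4029
→ Helmert 7p (PV): X=-1112266.3072, Y=-3783595.5102, Z=-4998606.3908

X=-1112266.307 m, Y=-3783595.510 m, Z=-4998606.391 m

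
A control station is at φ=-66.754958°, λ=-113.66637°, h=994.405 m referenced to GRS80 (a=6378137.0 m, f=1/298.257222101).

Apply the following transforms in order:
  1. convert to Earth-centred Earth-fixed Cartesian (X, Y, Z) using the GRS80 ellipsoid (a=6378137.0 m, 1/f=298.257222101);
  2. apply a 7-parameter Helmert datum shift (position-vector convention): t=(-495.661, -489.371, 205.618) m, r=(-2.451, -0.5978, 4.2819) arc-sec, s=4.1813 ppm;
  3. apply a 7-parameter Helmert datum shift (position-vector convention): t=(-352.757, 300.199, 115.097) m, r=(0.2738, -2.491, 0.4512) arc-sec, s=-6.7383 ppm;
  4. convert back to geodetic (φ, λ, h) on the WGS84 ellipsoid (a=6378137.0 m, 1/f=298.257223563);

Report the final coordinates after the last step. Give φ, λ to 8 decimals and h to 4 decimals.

φ=-66.74938159°, λ=-113.67858511°, h=886.2490 m

start: φ=-66.754958°, λ=-113.666370°, h=994.405 m
→ ECEF (a=6378137.000, f=1/298.257222101): X=-1013464.2696, Y=-2312422.8902, Z=-5838595.7202
→ Helmert 7p (PV): X=-1013899.2423, Y=-2313012.3480, Z=-5838389.9742
→ Helmert 7p (PV): X=-1014169.5996, Y=-2312691.0312, Z=-5838250.8512
→ geod (Bowring, a=6378137.000): φ=-66.74938159°, λ=-113.67858511°, h=886.2490 m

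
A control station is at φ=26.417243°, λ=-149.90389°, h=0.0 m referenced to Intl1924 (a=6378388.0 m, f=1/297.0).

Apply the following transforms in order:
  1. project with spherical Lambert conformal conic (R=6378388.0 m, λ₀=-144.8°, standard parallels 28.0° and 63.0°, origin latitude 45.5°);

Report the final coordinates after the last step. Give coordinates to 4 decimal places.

start: φ=26.417243°, λ=-149.903890°, h=0.000 m
→ lcc (R=6378388.0, λ₀=-144.8°): E=-512748.2828, N=-2049601.6786

E=-512748.2828 m, N=-2049601.6786 m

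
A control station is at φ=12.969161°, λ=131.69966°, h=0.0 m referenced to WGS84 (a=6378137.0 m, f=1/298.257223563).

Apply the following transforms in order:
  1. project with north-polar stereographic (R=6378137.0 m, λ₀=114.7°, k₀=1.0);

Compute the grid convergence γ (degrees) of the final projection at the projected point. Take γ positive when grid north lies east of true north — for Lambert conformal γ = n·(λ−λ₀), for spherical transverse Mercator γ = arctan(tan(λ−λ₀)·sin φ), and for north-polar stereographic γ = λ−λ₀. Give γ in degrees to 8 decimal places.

16.99966000

start: φ=12.969161°, λ=131.699660°, h=0.000 m
→ into stereo (λ₀=114.7°): φ=12.96916100°, λ−λ₀=16.99966000°
convergence γ = 16.99966000°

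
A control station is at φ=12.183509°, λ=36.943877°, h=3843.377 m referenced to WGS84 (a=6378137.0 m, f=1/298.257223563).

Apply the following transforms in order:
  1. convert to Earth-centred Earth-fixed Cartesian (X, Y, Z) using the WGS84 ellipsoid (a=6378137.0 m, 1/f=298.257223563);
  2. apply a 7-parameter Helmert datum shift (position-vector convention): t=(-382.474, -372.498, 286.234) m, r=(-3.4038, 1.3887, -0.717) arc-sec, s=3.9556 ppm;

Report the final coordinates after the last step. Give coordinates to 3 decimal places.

X=4986154.895 m, Y=3749588.665 m, Z=1338259.639 m

start: φ=12.183509°, λ=36.943877°, h=3843.377 m
→ ECEF (a=6378137.000, f=1/298.257223563): X=4986495.6008, Y=3749941.5826, Z=1338063.5664
→ Helmert 7p (PV): X=4986154.8954, Y=3749588.6651, Z=1338259.6389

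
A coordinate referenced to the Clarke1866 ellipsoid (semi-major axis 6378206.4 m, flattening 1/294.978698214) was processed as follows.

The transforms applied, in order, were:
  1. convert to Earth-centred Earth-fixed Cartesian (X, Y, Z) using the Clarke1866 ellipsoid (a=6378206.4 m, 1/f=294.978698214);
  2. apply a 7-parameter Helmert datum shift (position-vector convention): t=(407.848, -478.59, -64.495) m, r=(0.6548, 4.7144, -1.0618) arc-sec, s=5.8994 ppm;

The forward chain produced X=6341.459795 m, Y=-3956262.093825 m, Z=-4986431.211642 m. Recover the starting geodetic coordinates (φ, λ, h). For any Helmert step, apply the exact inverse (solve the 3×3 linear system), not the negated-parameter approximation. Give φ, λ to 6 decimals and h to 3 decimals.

φ=-51.763440°, λ=-89.912112°, h=-34.778 m

start: X=6341.4598, Y=-3956262.0938, Z=-4986431.2116 m
→ Helmert⁻¹: X=6067.9079, Y=-3955775.9654, Z=-4986324.6037
→ geod (Bowring, a=6378206.400): φ=-51.76344000°, λ=-89.91211200°, h=-34.7780 m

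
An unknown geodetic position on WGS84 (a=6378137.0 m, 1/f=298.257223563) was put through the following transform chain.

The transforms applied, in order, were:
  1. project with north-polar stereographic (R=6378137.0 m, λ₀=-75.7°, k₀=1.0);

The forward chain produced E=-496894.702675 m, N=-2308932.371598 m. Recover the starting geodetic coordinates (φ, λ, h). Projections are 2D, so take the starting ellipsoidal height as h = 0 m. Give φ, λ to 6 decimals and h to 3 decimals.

start: E=-496894.7027, N=-2308932.3716 m
→ stereo⁻¹: φ=69.02120200°, λ=-87.84512800°

φ=69.021202°, λ=-87.845128°, h=0.000 m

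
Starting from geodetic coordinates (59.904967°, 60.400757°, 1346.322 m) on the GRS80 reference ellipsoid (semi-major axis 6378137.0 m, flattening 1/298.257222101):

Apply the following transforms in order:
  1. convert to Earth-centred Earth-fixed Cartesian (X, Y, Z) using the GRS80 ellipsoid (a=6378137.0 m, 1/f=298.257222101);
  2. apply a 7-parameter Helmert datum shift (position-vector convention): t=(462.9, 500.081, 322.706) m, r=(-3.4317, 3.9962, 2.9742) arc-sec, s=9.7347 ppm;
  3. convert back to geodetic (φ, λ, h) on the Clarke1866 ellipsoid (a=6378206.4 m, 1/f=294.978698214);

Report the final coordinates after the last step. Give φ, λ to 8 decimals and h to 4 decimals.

φ=59.90174974°, λ=60.39795866°, h=2128.2632 m

start: φ=59.904967°, λ=60.400757°, h=1346.322 m
→ ECEF (a=6378137.000, f=1/298.257222101): X=1584007.3417, Y=2788442.9640, Z=5496340.4794
→ Helmert 7p (PV): X=1584551.9415, Y=2789084.4756, Z=5496639.6088
→ geod (Bowring, a=6378206.400): φ=59.90174974°, λ=60.39795866°, h=2128.2632 m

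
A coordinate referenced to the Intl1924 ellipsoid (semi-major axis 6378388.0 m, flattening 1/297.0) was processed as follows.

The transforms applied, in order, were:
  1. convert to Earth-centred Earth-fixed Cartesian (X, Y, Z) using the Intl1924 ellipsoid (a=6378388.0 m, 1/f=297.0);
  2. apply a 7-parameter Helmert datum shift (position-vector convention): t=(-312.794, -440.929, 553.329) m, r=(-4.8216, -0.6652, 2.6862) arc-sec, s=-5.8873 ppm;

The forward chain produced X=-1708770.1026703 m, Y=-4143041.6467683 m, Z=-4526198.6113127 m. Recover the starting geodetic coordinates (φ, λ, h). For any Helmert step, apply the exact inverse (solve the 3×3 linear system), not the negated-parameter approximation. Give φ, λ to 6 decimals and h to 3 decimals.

φ=-45.484907°, λ=-112.413262°, h=2096.240 m

start: X=-1708770.1027, Y=-4143041.6468, Z=-4526198.6113 m
→ Helmert⁻¹: X=-1708535.9140, Y=-4142497.0372, Z=-4526869.9149
→ geod (Bowring, a=6378388.000): φ=-45.48490700°, λ=-112.41326200°, h=2096.2400 m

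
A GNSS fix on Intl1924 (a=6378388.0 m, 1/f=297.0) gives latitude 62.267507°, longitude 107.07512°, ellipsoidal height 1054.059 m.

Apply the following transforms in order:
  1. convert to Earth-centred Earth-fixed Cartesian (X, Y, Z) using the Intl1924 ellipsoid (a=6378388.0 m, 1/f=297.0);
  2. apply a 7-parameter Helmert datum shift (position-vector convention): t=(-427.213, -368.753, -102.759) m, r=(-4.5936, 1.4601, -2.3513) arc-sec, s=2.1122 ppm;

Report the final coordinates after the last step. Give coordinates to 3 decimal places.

start: φ=62.267507°, λ=107.075120°, h=1054.059 m
→ ECEF (a=6378388.000, f=1/297.0): X=-873970.6191, Y=2845281.5579, Z=5623506.8503
→ Helmert 7p (PV): X=-874327.4359, Y=2845054.0155, Z=5623358.7902

X=-874327.436 m, Y=2845054.015 m, Z=5623358.790 m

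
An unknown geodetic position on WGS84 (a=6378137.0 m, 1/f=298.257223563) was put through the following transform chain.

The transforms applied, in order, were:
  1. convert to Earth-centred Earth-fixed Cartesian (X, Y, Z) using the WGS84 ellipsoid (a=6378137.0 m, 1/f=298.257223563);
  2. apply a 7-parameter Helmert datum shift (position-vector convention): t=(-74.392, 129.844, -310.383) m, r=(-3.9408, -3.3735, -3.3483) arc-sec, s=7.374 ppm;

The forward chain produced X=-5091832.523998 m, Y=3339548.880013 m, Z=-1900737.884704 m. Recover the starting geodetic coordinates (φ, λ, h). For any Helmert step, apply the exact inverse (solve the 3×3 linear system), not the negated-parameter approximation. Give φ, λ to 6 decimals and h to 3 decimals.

φ=-17.441499°, λ=146.742022°, h=2542.556 m

start: X=-5091832.5240, Y=3339548.8800, Z=-1900737.8847 m
→ Helmert⁻¹: X=-5091805.8726, Y=3339348.0616, Z=-1900266.4106
→ geod (Bowring, a=6378137.000): φ=-17.44149900°, λ=146.74202200°, h=2542.5560 m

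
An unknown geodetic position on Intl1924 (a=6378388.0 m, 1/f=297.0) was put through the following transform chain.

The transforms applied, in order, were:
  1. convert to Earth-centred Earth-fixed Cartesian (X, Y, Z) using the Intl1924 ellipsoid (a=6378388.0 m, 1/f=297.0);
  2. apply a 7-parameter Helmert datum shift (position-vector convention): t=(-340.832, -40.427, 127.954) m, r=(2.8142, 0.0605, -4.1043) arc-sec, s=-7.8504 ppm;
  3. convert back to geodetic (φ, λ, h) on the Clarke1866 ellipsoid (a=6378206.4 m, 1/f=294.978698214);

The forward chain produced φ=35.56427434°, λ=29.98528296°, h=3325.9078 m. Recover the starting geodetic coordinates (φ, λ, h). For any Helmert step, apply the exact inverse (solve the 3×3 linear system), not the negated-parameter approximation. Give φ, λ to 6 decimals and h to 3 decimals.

φ=35.560058°, λ=29.985418°, h=3326.929 m

start: φ=35.564274°, λ=29.985283°, h=3325.908 m
→ ECEF (a=6378206.400, f=1/294.978698214): X=4501482.9510, Y=2597390.9497, Z=3690716.4540
→ Helmert⁻¹: X=4501806.3544, Y=2597591.6985, Z=3690583.3527
→ geod (Bowring, a=6378388.000): φ=35.56005800°, λ=29.98541800°, h=3326.9290 m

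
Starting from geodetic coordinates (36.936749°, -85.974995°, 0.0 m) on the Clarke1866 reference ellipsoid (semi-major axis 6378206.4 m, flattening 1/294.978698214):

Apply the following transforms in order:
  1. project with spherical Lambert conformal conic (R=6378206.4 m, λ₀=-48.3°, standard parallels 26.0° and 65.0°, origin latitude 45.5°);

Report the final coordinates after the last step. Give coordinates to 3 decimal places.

E=-3080353.878 m, N=-150692.678 m

start: φ=36.936749°, λ=-85.974995°, h=0.000 m
→ lcc (R=6378206.4, λ₀=-48.3°): E=-3080353.8776, N=-150692.6777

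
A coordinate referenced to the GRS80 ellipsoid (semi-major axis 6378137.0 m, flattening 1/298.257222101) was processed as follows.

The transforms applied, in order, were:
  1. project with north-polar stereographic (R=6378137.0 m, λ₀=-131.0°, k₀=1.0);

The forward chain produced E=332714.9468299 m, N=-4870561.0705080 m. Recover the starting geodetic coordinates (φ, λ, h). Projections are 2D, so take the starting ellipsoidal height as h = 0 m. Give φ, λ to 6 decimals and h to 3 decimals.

start: E=332714.9468, N=-4870561.0705 m
→ stereo⁻¹: φ=48.11563000°, λ=-127.09211500°

φ=48.115630°, λ=-127.092115°, h=0.000 m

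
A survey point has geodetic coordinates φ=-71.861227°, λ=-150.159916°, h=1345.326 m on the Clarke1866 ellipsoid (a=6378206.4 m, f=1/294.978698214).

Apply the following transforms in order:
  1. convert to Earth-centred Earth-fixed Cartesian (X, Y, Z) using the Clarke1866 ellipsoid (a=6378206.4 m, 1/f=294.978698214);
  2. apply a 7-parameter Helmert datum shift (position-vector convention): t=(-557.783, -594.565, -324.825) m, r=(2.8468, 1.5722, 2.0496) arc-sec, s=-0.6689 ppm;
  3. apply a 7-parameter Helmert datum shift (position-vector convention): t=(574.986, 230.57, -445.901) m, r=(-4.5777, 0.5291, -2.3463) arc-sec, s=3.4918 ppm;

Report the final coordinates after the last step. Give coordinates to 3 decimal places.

start: φ=-71.861227°, λ=-150.159916°, h=1345.326 m
→ ECEF (a=6378206.400, f=1/294.978698214): X=-1728048.6127, Y=-991268.8763, Z=-6039979.6648
→ Helmert 7p (PV): X=-1728641.4280, Y=-991796.5876, Z=-6040300.9592
→ Helmert 7p (PV): X=-1728099.2543, Y=-991683.8718, Z=-6040741.5062

X=-1728099.254 m, Y=-991683.872 m, Z=-6040741.506 m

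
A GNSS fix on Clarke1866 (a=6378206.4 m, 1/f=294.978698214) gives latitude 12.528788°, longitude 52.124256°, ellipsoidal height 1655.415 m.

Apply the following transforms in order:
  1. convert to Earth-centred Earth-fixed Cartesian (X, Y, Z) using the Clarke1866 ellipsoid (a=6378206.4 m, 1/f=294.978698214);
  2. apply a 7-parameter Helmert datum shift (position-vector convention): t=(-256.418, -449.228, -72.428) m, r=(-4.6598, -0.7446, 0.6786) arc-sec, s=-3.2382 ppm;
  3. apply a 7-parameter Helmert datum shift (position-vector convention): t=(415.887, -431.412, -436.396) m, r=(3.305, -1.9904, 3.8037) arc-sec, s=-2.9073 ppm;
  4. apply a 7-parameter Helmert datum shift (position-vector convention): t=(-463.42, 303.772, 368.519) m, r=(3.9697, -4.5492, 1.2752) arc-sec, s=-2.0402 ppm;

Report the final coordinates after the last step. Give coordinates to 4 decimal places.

X=3823737.8715 m, Y=4916241.8642 m, Z=1374883.6385 m

start: φ=12.528788°, λ=52.124256°, h=1655.415 m
→ ECEF (a=6378206.400, f=1/294.978698214): X=3824258.8945, Y=4916769.6519, Z=1374837.8367
→ Helmert 7p (PV): X=3823968.9539, Y=4916348.1433, Z=1374663.6858
→ Helmert 7p (PV): X=3824269.7970, Y=4915950.9288, Z=1374338.9683
→ Helmert 7p (PV): X=3823737.8715, Y=4916241.8642, Z=1374883.6385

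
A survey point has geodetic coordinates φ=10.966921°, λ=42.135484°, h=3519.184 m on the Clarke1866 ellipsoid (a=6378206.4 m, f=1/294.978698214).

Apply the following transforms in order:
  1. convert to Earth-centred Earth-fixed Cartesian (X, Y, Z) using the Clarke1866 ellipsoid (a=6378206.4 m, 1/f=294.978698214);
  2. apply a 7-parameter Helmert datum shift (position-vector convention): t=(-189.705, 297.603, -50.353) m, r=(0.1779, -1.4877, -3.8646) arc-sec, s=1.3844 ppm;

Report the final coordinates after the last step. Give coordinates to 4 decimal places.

X=4646463.6215 m, Y=4203949.7314 m, Z=1205996.7124 m

start: φ=10.966921°, λ=42.135484°, h=3519.184 m
→ ECEF (a=6378206.400, f=1/294.978698214): X=4646576.8305, Y=4203734.4078, Z=1206008.2563
→ Helmert 7p (PV): X=4646463.6215, Y=4203949.7314, Z=1205996.7124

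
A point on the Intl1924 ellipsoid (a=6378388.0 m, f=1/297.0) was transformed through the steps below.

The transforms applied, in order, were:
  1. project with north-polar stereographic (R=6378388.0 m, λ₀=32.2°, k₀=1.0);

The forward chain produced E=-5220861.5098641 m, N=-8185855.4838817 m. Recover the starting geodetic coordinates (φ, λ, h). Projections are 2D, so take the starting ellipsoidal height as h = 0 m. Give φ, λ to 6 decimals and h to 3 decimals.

φ=15.451234°, λ=-0.329347°, h=0.000 m

start: E=-5220861.5099, N=-8185855.4839 m
→ stereo⁻¹: φ=15.45123400°, λ=-0.32934700°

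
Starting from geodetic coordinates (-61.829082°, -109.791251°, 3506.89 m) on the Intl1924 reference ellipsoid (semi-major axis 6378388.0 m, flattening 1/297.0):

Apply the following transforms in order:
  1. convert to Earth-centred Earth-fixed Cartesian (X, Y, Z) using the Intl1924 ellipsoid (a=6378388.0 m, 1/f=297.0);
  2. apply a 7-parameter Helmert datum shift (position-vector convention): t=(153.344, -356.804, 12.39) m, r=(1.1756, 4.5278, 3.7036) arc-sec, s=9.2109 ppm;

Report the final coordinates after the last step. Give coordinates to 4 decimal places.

X=-1022757.2310 m, Y=-2842748.5613 m, Z=-5602794.9401 m

start: φ=-61.829082°, λ=-109.791251°, h=3506.890 m
→ ECEF (a=6378388.000, f=1/297.0): X=-1022829.2012, Y=-2842379.1439, Z=-5602761.9762
→ Helmert 7p (PV): X=-1022757.2310, Y=-2842748.5613, Z=-5602794.9401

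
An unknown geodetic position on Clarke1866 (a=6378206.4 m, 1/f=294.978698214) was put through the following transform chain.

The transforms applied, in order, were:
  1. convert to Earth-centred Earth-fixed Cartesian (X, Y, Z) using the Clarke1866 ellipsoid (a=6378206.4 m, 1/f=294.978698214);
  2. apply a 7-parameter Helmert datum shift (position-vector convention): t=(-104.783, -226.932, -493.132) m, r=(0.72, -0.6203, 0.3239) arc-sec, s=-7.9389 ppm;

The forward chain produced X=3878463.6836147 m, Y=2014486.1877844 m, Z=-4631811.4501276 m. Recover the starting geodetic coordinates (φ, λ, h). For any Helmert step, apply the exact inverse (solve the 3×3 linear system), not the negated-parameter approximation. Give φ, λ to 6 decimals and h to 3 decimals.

φ=-46.853210°, λ=27.449319°, h=1312.380 m

start: X=3878463.6836, Y=2014486.1878, Z=-4631811.4501 m
→ Helmert⁻¹: X=3878588.4942, Y=2014706.8574, Z=-4631373.7827
→ geod (Bowring, a=6378206.400): φ=-46.85321000°, λ=27.44931900°, h=1312.3800 m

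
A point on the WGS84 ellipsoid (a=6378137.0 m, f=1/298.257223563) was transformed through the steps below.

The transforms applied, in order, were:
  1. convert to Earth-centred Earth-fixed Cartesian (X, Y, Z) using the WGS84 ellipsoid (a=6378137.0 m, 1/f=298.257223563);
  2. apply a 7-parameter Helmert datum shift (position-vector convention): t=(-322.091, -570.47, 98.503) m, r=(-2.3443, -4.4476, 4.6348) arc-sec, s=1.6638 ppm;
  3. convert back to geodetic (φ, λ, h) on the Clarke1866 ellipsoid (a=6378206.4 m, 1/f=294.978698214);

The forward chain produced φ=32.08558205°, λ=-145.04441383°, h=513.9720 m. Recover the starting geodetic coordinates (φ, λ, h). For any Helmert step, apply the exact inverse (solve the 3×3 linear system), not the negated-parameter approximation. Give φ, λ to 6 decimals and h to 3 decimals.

start: φ=32.085582°, λ=-145.044414°, h=513.972 m
→ ECEF (a=6378206.400, f=1/294.978698214): X=-4433667.7874, Y=-3099368.5003, Z=3368568.7760
→ Helmert⁻¹: X=-4433335.3150, Y=-3098731.5417, Z=3368525.0440
→ geod (Bowring, a=6378137.000): φ=32.08637300°, λ=-145.04792600°, h=-46.8840 m

φ=32.086373°, λ=-145.047926°, h=-46.884 m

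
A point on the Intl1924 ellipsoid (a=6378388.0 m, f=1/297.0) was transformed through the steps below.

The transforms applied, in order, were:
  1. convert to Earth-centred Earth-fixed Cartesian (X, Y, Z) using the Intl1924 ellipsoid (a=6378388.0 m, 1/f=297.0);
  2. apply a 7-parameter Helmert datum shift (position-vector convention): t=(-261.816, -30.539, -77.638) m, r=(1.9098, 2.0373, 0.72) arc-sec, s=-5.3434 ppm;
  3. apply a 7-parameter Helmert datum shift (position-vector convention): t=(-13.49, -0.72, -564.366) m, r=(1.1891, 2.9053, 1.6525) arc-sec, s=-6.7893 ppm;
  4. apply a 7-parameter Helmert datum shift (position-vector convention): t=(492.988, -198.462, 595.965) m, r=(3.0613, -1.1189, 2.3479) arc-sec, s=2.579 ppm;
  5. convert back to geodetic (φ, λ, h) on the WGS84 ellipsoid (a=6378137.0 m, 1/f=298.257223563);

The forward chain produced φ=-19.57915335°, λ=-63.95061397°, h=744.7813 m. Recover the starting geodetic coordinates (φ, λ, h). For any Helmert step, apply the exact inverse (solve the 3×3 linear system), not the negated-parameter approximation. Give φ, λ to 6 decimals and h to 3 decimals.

φ=-19.578180°, λ=-63.952756°, h=264.510 m

start: φ=-19.579153°, λ=-63.950614°, h=744.781 m
→ ECEF (a=6378137.000, f=1/298.257223563): X=2640280.6705, Y=-5401555.8755, Z=-2124109.4419
→ Helmert⁻¹: X=2639707.8654, Y=-5401405.0640, Z=-2124634.0811
→ Helmert⁻¹: X=2639725.9206, Y=-5401474.4091, Z=-2124015.8158
→ Helmert⁻¹: X=2640003.9661, Y=-5401501.6125, Z=-2123873.4389
→ geod (Bowring, a=6378388.000): φ=-19.57818000°, λ=-63.95275600°, h=264.5100 m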